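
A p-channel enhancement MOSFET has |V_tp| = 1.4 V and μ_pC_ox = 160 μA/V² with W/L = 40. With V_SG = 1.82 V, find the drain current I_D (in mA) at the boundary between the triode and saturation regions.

At the boundary V_SD = V_ov = V_SG − |V_tp| = 1.82 − 1.4 = 0.42 V.
k_p = μ_pC_ox · (W/L) = 6.4 mA/V².
I_D = ½ k_p V_ov² = 0.5 × 6.4 × 0.42² = 0.564 mA.

I_D = 0.564 mA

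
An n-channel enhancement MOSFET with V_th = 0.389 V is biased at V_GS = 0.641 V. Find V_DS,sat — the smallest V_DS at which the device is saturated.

V_DS,sat = 0.252 V

The boundary between triode and saturation is V_DS = V_GS − V_th = V_ov.
V_ov = 0.641 − 0.389 = 0.252 V.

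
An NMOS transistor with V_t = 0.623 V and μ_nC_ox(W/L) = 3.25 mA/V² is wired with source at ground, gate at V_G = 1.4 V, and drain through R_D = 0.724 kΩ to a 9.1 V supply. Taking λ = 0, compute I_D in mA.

I_D = 0.981 mA

V_GS = V_G = 1.4 V, so V_ov = 1.4 − 0.623 = 0.777 V.
Assume saturation: I_D = ½ k_n V_ov² = 0.5 × 3.25 × 0.777² = 0.981 mA, giving V_DS = V_DD − I_D R_D = 9.1 − 0.981 × 0.724 = 8.39 V.
V_DS = 8.39 V ≥ V_ov = 0.777 V, confirming saturation.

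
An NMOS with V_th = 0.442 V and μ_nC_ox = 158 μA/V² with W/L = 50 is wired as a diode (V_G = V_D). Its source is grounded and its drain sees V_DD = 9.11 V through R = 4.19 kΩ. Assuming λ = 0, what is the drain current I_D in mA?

With gate tied to drain, V_GS = V_DS ≥ V_GS − V_th, so the device is in saturation.
k_n = μ_nC_ox · (W/L) = 7.9 mA/V².
KCL at the drain: ½ k_n (V_GS − V_th)² = (V_DD − V_GS)/R.
Let x = V_GS − 0.442. Then 16.6 x² + x − 8.668 = 0, giving x = 0.694 V (positive root), so V_GS = 1.14 V.
I_D = (V_DD − V_GS)/R = (9.11 − 1.14) / 4.19 = 1.9 mA.

I_D = 1.90 mA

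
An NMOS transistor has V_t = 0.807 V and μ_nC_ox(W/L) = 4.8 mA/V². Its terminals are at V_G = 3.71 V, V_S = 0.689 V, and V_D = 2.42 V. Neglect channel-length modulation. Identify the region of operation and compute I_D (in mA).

Triode; I_D = 11.2 mA

V_GS = V_G − V_S = 3.71 − 0.689 = 3.02 V; V_DS = V_D − V_S = 2.42 − 0.689 = 1.73 V.
V_ov = V_GS − V_t = 3.02 − 0.807 = 2.21 V.
Since V_DS = 1.73 V < V_ov = 2.21 V, the device is in the triode region.
I_D = k_n [V_ov · V_DS − ½ V_DS²] = 4.8 × [2.21 × 1.73 − 0.5 × 1.73²] = 11.2 mA.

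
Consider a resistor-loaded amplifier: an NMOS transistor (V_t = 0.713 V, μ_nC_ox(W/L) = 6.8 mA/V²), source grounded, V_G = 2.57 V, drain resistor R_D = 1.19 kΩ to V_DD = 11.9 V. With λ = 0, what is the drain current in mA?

I_D = 9.17 mA

V_GS = V_G = 2.57 V, so V_ov = 2.57 − 0.713 = 1.86 V.
Assume saturation: I_D = ½ k_n V_ov² = 0.5 × 6.8 × 1.86² = 11.7 mA, giving V_DS = V_DD − I_D R_D = 11.9 − 11.7 × 1.19 = -2.05 V.
But -2.05 V < V_ov = 1.86 V, so the device is actually in triode.
In triode I_D = k_n[V_ov V_DS − ½ V_DS²] and I_D = (V_DD − V_DS)/R_D. Equating: 4.05 V_DS² − 16.03 V_DS + 11.9 = 0, giving V_DS = 0.99 V (the root below V_ov).
I_D = (11.9 − 0.99) / 1.19 = 9.17 mA.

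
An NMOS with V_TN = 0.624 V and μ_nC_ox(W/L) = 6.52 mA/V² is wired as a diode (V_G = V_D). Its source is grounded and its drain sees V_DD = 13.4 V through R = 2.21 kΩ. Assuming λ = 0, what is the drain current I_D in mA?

I_D = 5.21 mA

With gate tied to drain, V_GS = V_DS ≥ V_GS − V_TN, so the device is in saturation.
KCL at the drain: ½ k_n (V_GS − V_TN)² = (V_DD − V_GS)/R.
Let x = V_GS − 0.624. Then 7.2 x² + x − 12.78 = 0, giving x = 1.26 V (positive root), so V_GS = 1.89 V.
I_D = (V_DD − V_GS)/R = (13.4 − 1.89) / 2.21 = 5.21 mA.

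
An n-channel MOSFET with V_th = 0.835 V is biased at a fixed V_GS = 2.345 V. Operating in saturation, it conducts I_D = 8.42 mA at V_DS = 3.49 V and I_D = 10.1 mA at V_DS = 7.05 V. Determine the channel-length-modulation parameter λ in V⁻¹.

With V_GS fixed, I_D ∝ (1 + λ V_DS) in saturation, so I_D2/I_D1 = (1 + λ V_DS2)/(1 + λ V_DS1).
10.1/8.42 = 1.2 = (1 + 7.05 λ)/(1 + 3.49 λ).
Solving: λ (I_D1 V_DS2 − I_D2 V_DS1) = I_D2 − I_D1, so λ = (10.1 − 8.42) / (8.42 × 7.05 − 10.1 × 3.49) = 1.68 / 24.1 = 0.0697 V⁻¹.

λ = 0.0697 V⁻¹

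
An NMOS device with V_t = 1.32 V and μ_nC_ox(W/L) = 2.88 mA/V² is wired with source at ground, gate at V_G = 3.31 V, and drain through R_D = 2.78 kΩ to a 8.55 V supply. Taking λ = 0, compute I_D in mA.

V_GS = V_G = 3.31 V, so V_ov = 3.31 − 1.32 = 1.99 V.
Assume saturation: I_D = ½ k_n V_ov² = 0.5 × 2.88 × 1.99² = 5.7 mA, giving V_DS = V_DD − I_D R_D = 8.55 − 5.7 × 2.78 = -7.3 V.
But -7.3 V < V_ov = 1.99 V, so the device is actually in triode.
In triode I_D = k_n[V_ov V_DS − ½ V_DS²] and I_D = (V_DD − V_DS)/R_D. Equating: 4 V_DS² − 16.93 V_DS + 8.55 = 0, giving V_DS = 0.586 V (the root below V_ov).
I_D = (8.55 − 0.586) / 2.78 = 2.86 mA.

I_D = 2.86 mA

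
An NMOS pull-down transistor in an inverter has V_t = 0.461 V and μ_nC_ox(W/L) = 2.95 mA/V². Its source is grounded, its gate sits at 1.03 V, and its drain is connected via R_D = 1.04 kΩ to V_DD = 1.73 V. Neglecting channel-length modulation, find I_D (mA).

I_D = 0.478 mA

V_GS = V_G = 1.03 V, so V_ov = 1.03 − 0.461 = 0.569 V.
Assume saturation: I_D = ½ k_n V_ov² = 0.5 × 2.95 × 0.569² = 0.478 mA, giving V_DS = V_DD − I_D R_D = 1.73 − 0.478 × 1.04 = 1.23 V.
V_DS = 1.23 V ≥ V_ov = 0.569 V, confirming saturation.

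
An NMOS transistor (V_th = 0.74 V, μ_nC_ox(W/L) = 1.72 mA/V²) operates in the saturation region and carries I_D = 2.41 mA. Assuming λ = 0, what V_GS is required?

In saturation I_D = ½ k_n (V_GS − V_th)², so V_GS − V_th = √(2 I_D / k_n) = √(2 × 2.41 / 1.72) = 1.67 V.
V_GS = 0.74 + 1.67 = 2.41 V.

V_GS = 2.41 V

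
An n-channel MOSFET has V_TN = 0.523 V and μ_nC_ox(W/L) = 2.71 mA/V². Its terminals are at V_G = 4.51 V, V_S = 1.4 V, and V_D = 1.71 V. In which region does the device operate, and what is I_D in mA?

Triode; I_D = 2.04 mA

V_GS = V_G − V_S = 4.51 − 1.4 = 3.11 V; V_DS = V_D − V_S = 1.71 − 1.4 = 0.31 V.
V_ov = V_GS − V_TN = 3.11 − 0.523 = 2.59 V.
Since V_DS = 0.31 V < V_ov = 2.59 V, the device is in the triode region.
I_D = k_n [V_ov · V_DS − ½ V_DS²] = 2.71 × [2.59 × 0.31 − 0.5 × 0.31²] = 2.04 mA.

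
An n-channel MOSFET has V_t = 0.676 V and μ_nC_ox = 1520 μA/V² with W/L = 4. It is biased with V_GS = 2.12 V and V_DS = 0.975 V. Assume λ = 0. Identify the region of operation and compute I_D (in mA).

Triode; I_D = 5.67 mA

k_n = μ_nC_ox · (W/L) = 6.08 mA/V².
V_ov = V_GS − V_t = 2.12 − 0.676 = 1.44 V.
Since V_DS = 0.975 V < V_ov = 1.44 V, the device is in the triode region.
I_D = k_n [V_ov · V_DS − ½ V_DS²] = 6.08 × [1.44 × 0.975 − 0.5 × 0.975²] = 5.67 mA.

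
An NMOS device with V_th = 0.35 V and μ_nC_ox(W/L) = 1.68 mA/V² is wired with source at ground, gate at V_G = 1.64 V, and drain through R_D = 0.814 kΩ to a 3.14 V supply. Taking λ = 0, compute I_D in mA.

I_D = 1.40 mA

V_GS = V_G = 1.64 V, so V_ov = 1.64 − 0.35 = 1.29 V.
Assume saturation: I_D = ½ k_n V_ov² = 0.5 × 1.68 × 1.29² = 1.4 mA, giving V_DS = V_DD − I_D R_D = 3.14 − 1.4 × 0.814 = 2 V.
V_DS = 2 V ≥ V_ov = 1.29 V, confirming saturation.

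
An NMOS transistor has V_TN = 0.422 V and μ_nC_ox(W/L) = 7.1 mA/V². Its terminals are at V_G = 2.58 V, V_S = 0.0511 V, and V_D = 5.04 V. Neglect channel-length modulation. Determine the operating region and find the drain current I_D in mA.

V_GS = V_G − V_S = 2.58 − 0.0511 = 2.53 V; V_DS = V_D − V_S = 5.04 − 0.0511 = 4.99 V.
V_ov = V_GS − V_TN = 2.53 − 0.422 = 2.11 V.
Since V_DS = 4.99 V ≥ V_ov = 2.11 V, the device is in saturation.
I_D = ½ k_n V_ov² = 0.5 × 7.1 × 2.11² = 15.8 mA.

Saturation; I_D = 15.8 mA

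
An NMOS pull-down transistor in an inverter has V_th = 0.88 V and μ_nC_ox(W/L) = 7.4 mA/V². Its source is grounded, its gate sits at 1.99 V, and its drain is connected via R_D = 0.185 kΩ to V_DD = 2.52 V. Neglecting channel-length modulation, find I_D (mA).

V_GS = V_G = 1.99 V, so V_ov = 1.99 − 0.88 = 1.11 V.
Assume saturation: I_D = ½ k_n V_ov² = 0.5 × 7.4 × 1.11² = 4.56 mA, giving V_DS = V_DD − I_D R_D = 2.52 − 4.56 × 0.185 = 1.68 V.
V_DS = 1.68 V ≥ V_ov = 1.11 V, confirming saturation.

I_D = 4.56 mA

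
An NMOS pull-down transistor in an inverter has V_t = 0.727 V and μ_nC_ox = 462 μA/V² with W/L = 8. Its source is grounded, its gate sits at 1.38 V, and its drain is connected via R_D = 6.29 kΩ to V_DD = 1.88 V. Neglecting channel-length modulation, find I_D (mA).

I_D = 0.279 mA

V_GS = V_G = 1.38 V, so V_ov = 1.38 − 0.727 = 0.653 V.
k_n = μ_nC_ox · (W/L) = 3.696 mA/V².
Assume saturation: I_D = ½ k_n V_ov² = 0.5 × 3.696 × 0.653² = 0.788 mA, giving V_DS = V_DD − I_D R_D = 1.88 − 0.788 × 6.29 = -3.08 V.
But -3.08 V < V_ov = 0.653 V, so the device is actually in triode.
In triode I_D = k_n[V_ov V_DS − ½ V_DS²] and I_D = (V_DD − V_DS)/R_D. Equating: 11.6 V_DS² − 16.18 V_DS + 1.88 = 0, giving V_DS = 0.128 V (the root below V_ov).
I_D = (1.88 − 0.128) / 6.29 = 0.279 mA.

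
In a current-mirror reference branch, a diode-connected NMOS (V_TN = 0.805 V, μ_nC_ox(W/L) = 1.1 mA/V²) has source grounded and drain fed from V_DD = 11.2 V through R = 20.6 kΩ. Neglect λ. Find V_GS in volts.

With gate tied to drain, V_GS = V_DS ≥ V_GS − V_TN, so the device is in saturation.
KCL at the drain: ½ k_n (V_GS − V_TN)² = (V_DD − V_GS)/R.
Let x = V_GS − 0.805. Then 11.3 x² + x − 10.39 = 0, giving x = 0.915 V (positive root), so V_GS = 1.72 V.
I_D = (V_DD − V_GS)/R = (11.2 − 1.72) / 20.6 = 0.46 mA.

V_GS = 1.72 V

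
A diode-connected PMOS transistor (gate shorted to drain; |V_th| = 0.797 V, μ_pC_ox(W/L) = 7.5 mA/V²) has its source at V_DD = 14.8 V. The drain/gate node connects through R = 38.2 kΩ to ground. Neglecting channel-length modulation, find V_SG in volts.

V_SG = 1.11 V

With gate tied to drain, V_SG = V_SD ≥ V_SG − |V_th|, so the device is in saturation.
KCL at the drain: ½ k_p (V_SG − |V_th|)² = (V_DD − V_SG)/R.
Let x = V_SG − 0.797. Then 143 x² + x − 14 = 0, giving x = 0.309 V (positive root), so V_SG = 1.11 V.
I_D = (V_DD − V_SG)/R = (14.8 − 1.11) / 38.2 = 0.358 mA.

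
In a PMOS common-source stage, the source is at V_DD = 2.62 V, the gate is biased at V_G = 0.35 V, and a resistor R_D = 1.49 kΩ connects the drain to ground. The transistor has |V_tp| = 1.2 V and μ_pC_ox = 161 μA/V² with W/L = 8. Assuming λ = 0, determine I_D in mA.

I_D = 0.737 mA

V_SG = V_DD − V_G = 2.62 − 0.35 = 2.27 V, so V_ov = 2.27 − 1.2 = 1.07 V.
k_p = μ_pC_ox · (W/L) = 1.288 mA/V².
Assume saturation: I_D = ½ k_p V_ov² = 0.5 × 1.288 × 1.07² = 0.737 mA, giving V_SD = V_DD − I_D R_D = 2.62 − 0.737 × 1.49 = 1.52 V.
V_SD = 1.52 V ≥ V_ov = 1.07 V, confirming saturation.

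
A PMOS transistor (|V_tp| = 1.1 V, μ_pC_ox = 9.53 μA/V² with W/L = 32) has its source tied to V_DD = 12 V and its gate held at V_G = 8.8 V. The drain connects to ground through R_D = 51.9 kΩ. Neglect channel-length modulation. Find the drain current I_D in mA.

V_SG = V_DD − V_G = 12 − 8.8 = 3.2 V, so V_ov = 3.2 − 1.1 = 2.1 V.
k_p = μ_pC_ox · (W/L) = 0.305 mA/V².
Assume saturation: I_D = ½ k_p V_ov² = 0.5 × 0.305 × 2.1² = 0.672 mA, giving V_SD = V_DD − I_D R_D = 12 − 0.672 × 51.9 = -22.9 V.
But -22.9 V < V_ov = 2.1 V, so the device is actually in triode.
In triode I_D = k_p[V_ov V_SD − ½ V_SD²] and I_D = (V_DD − V_SD)/R_D. Equating: 7.91 V_SD² − 34.24 V_SD + 12 = 0, giving V_SD = 0.385 V (the root below V_ov).
I_D = (12 − 0.385) / 51.9 = 0.224 mA.

I_D = 0.224 mA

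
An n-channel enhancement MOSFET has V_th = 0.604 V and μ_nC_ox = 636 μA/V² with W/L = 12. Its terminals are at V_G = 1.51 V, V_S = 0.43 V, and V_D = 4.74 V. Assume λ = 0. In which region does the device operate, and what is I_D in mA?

Saturation; I_D = 0.865 mA

V_GS = V_G − V_S = 1.51 − 0.43 = 1.08 V; V_DS = V_D − V_S = 4.74 − 0.43 = 4.31 V.
k_n = μ_nC_ox · (W/L) = 7.632 mA/V².
V_ov = V_GS − V_th = 1.08 − 0.604 = 0.476 V.
Since V_DS = 4.31 V ≥ V_ov = 0.476 V, the device is in saturation.
I_D = ½ k_n V_ov² = 0.5 × 7.632 × 0.476² = 0.865 mA.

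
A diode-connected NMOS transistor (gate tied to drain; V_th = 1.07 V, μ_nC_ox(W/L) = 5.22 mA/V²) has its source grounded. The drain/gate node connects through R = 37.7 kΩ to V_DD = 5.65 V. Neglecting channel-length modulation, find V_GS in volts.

With gate tied to drain, V_GS = V_DS ≥ V_GS − V_th, so the device is in saturation.
KCL at the drain: ½ k_n (V_GS − V_th)² = (V_DD − V_GS)/R.
Let x = V_GS − 1.07. Then 98.4 x² + x − 4.58 = 0, giving x = 0.211 V (positive root), so V_GS = 1.28 V.
I_D = (V_DD − V_GS)/R = (5.65 − 1.28) / 37.7 = 0.116 mA.

V_GS = 1.28 V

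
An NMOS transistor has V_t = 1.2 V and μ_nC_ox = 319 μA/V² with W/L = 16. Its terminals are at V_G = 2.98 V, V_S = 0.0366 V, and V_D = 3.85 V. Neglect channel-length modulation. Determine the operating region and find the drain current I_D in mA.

Saturation; I_D = 7.76 mA

V_GS = V_G − V_S = 2.98 − 0.0366 = 2.94 V; V_DS = V_D − V_S = 3.85 − 0.0366 = 3.81 V.
k_n = μ_nC_ox · (W/L) = 5.104 mA/V².
V_ov = V_GS − V_t = 2.94 − 1.2 = 1.74 V.
Since V_DS = 3.81 V ≥ V_ov = 1.74 V, the device is in saturation.
I_D = ½ k_n V_ov² = 0.5 × 5.104 × 1.74² = 7.76 mA.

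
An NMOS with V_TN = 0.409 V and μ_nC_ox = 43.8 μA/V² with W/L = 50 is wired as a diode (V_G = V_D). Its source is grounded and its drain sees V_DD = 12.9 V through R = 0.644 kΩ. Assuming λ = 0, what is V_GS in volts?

V_GS = 3.97 V

With gate tied to drain, V_GS = V_DS ≥ V_GS − V_TN, so the device is in saturation.
k_n = μ_nC_ox · (W/L) = 2.19 mA/V².
KCL at the drain: ½ k_n (V_GS − V_TN)² = (V_DD − V_GS)/R.
Let x = V_GS − 0.409. Then 0.705 x² + x − 12.49 = 0, giving x = 3.56 V (positive root), so V_GS = 3.97 V.
I_D = (V_DD − V_GS)/R = (12.9 − 3.97) / 0.644 = 13.9 mA.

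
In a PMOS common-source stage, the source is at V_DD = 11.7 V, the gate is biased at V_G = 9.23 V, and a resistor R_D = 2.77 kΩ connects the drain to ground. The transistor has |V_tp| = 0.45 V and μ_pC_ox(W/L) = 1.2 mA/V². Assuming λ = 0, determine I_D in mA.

V_SG = V_DD − V_G = 11.7 − 9.23 = 2.47 V, so V_ov = 2.47 − 0.45 = 2.02 V.
Assume saturation: I_D = ½ k_p V_ov² = 0.5 × 1.2 × 2.02² = 2.45 mA, giving V_SD = V_DD − I_D R_D = 11.7 − 2.45 × 2.77 = 4.92 V.
V_SD = 4.92 V ≥ V_ov = 2.02 V, confirming saturation.

I_D = 2.45 mA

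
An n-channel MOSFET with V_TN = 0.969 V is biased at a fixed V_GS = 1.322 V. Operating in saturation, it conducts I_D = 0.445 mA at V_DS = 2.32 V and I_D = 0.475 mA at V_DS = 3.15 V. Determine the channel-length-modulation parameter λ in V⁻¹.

λ = 0.100 V⁻¹

With V_GS fixed, I_D ∝ (1 + λ V_DS) in saturation, so I_D2/I_D1 = (1 + λ V_DS2)/(1 + λ V_DS1).
0.475/0.445 = 1.067 = (1 + 3.15 λ)/(1 + 2.32 λ).
Solving: λ (I_D1 V_DS2 − I_D2 V_DS1) = I_D2 − I_D1, so λ = (0.475 − 0.445) / (0.445 × 3.15 − 0.475 × 2.32) = 0.03 / 0.3 = 0.1 V⁻¹.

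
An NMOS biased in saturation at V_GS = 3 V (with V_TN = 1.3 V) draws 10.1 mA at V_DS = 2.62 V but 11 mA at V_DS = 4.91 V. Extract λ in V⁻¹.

λ = 0.0433 V⁻¹

With V_GS fixed, I_D ∝ (1 + λ V_DS) in saturation, so I_D2/I_D1 = (1 + λ V_DS2)/(1 + λ V_DS1).
11/10.1 = 1.089 = (1 + 4.91 λ)/(1 + 2.62 λ).
Solving: λ (I_D1 V_DS2 − I_D2 V_DS1) = I_D2 − I_D1, so λ = (11 − 10.1) / (10.1 × 4.91 − 11 × 2.62) = 0.9 / 20.8 = 0.0433 V⁻¹.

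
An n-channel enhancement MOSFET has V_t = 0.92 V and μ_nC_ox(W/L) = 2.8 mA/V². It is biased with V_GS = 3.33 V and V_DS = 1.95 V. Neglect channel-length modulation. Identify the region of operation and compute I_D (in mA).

V_ov = V_GS − V_t = 3.33 − 0.92 = 2.41 V.
Since V_DS = 1.95 V < V_ov = 2.41 V, the device is in the triode region.
I_D = k_n [V_ov · V_DS − ½ V_DS²] = 2.8 × [2.41 × 1.95 − 0.5 × 1.95²] = 7.84 mA.

Triode; I_D = 7.84 mA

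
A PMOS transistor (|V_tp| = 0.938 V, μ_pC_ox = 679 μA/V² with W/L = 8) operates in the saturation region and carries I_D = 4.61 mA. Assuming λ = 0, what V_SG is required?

V_SG = 2.24 V

k_p = μ_pC_ox · (W/L) = 5.432 mA/V².
In saturation I_D = ½ k_p (V_SG − |V_tp|)², so V_SG − |V_tp| = √(2 I_D / k_p) = √(2 × 4.61 / 5.432) = 1.3 V.
V_SG = 0.938 + 1.3 = 2.24 V.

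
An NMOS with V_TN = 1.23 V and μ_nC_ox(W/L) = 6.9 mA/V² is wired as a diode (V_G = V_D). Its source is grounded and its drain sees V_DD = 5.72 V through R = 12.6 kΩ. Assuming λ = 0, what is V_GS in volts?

V_GS = 1.54 V

With gate tied to drain, V_GS = V_DS ≥ V_GS − V_TN, so the device is in saturation.
KCL at the drain: ½ k_n (V_GS − V_TN)² = (V_DD − V_GS)/R.
Let x = V_GS − 1.23. Then 43.5 x² + x − 4.49 = 0, giving x = 0.31 V (positive root), so V_GS = 1.54 V.
I_D = (V_DD − V_GS)/R = (5.72 − 1.54) / 12.6 = 0.332 mA.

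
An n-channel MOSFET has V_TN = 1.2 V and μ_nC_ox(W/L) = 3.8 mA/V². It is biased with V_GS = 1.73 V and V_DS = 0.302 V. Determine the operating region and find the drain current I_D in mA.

V_ov = V_GS − V_TN = 1.73 − 1.2 = 0.53 V.
Since V_DS = 0.302 V < V_ov = 0.53 V, the device is in the triode region.
I_D = k_n [V_ov · V_DS − ½ V_DS²] = 3.8 × [0.53 × 0.302 − 0.5 × 0.302²] = 0.435 mA.

Triode; I_D = 0.435 mA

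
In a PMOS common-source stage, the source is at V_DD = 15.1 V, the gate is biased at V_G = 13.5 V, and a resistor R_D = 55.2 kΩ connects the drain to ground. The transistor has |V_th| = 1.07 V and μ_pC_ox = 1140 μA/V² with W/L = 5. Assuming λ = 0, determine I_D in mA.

V_SG = V_DD − V_G = 15.1 − 13.5 = 1.6 V, so V_ov = 1.6 − 1.07 = 0.53 V.
k_p = μ_pC_ox · (W/L) = 5.7 mA/V².
Assume saturation: I_D = ½ k_p V_ov² = 0.5 × 5.7 × 0.53² = 0.801 mA, giving V_SD = V_DD − I_D R_D = 15.1 − 0.801 × 55.2 = -29.1 V.
But -29.1 V < V_ov = 0.53 V, so the device is actually in triode.
In triode I_D = k_p[V_ov V_SD − ½ V_SD²] and I_D = (V_DD − V_SD)/R_D. Equating: 157 V_SD² − 167.8 V_SD + 15.1 = 0, giving V_SD = 0.0992 V (the root below V_ov).
I_D = (15.1 − 0.0992) / 55.2 = 0.272 mA.

I_D = 0.272 mA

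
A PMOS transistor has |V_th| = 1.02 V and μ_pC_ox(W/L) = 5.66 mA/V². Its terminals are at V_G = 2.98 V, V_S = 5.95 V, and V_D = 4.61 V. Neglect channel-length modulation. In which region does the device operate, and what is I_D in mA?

Triode; I_D = 9.71 mA

V_SG = V_S − V_G = 5.95 − 2.98 = 2.97 V; V_SD = V_S − V_D = 5.95 − 4.61 = 1.34 V.
V_ov = V_SG − |V_th| = 2.97 − 1.02 = 1.95 V.
Since V_SD = 1.34 V < V_ov = 1.95 V, the device is in the triode region.
I_D = k_p [V_ov · V_SD − ½ V_SD²] = 5.66 × [1.95 × 1.34 − 0.5 × 1.34²] = 9.71 mA.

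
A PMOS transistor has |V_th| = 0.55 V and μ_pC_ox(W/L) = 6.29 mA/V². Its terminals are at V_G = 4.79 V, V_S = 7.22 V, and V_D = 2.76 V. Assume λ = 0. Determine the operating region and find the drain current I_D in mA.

V_SG = V_S − V_G = 7.22 − 4.79 = 2.43 V; V_SD = V_S − V_D = 7.22 − 2.76 = 4.46 V.
V_ov = V_SG − |V_th| = 2.43 − 0.55 = 1.88 V.
Since V_SD = 4.46 V ≥ V_ov = 1.88 V, the device is in saturation.
I_D = ½ k_p V_ov² = 0.5 × 6.29 × 1.88² = 11.1 mA.

Saturation; I_D = 11.1 mA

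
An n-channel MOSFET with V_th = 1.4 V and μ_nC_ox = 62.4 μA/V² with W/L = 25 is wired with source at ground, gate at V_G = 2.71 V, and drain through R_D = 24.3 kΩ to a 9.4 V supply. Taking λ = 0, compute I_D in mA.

I_D = 0.379 mA

V_GS = V_G = 2.71 V, so V_ov = 2.71 − 1.4 = 1.31 V.
k_n = μ_nC_ox · (W/L) = 1.56 mA/V².
Assume saturation: I_D = ½ k_n V_ov² = 0.5 × 1.56 × 1.31² = 1.34 mA, giving V_DS = V_DD − I_D R_D = 9.4 − 1.34 × 24.3 = -23.1 V.
But -23.1 V < V_ov = 1.31 V, so the device is actually in triode.
In triode I_D = k_n[V_ov V_DS − ½ V_DS²] and I_D = (V_DD − V_DS)/R_D. Equating: 19 V_DS² − 50.66 V_DS + 9.4 = 0, giving V_DS = 0.201 V (the root below V_ov).
I_D = (9.4 − 0.201) / 24.3 = 0.379 mA.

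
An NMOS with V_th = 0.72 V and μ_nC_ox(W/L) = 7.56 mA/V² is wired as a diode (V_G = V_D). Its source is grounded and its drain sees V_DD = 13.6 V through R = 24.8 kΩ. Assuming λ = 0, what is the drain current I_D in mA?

I_D = 0.505 mA

With gate tied to drain, V_GS = V_DS ≥ V_GS − V_th, so the device is in saturation.
KCL at the drain: ½ k_n (V_GS − V_th)² = (V_DD − V_GS)/R.
Let x = V_GS − 0.72. Then 93.7 x² + x − 12.88 = 0, giving x = 0.365 V (positive root), so V_GS = 1.09 V.
I_D = (V_DD − V_GS)/R = (13.6 − 1.09) / 24.8 = 0.505 mA.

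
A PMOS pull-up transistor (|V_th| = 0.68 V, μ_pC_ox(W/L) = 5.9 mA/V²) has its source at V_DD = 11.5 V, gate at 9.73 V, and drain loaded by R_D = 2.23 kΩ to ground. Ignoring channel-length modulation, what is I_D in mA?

I_D = 3.50 mA

V_SG = V_DD − V_G = 11.5 − 9.73 = 1.77 V, so V_ov = 1.77 − 0.68 = 1.09 V.
Assume saturation: I_D = ½ k_p V_ov² = 0.5 × 5.9 × 1.09² = 3.5 mA, giving V_SD = V_DD − I_D R_D = 11.5 − 3.5 × 2.23 = 3.68 V.
V_SD = 3.68 V ≥ V_ov = 1.09 V, confirming saturation.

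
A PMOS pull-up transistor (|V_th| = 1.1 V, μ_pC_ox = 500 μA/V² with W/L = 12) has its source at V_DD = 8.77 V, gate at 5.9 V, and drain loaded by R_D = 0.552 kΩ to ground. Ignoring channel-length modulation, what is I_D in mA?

I_D = 9.40 mA

V_SG = V_DD − V_G = 8.77 − 5.9 = 2.87 V, so V_ov = 2.87 − 1.1 = 1.77 V.
k_p = μ_pC_ox · (W/L) = 6 mA/V².
Assume saturation: I_D = ½ k_p V_ov² = 0.5 × 6 × 1.77² = 9.4 mA, giving V_SD = V_DD − I_D R_D = 8.77 − 9.4 × 0.552 = 3.58 V.
V_SD = 3.58 V ≥ V_ov = 1.77 V, confirming saturation.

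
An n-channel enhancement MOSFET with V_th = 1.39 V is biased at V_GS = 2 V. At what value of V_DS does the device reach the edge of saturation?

The boundary between triode and saturation is V_DS = V_GS − V_th = V_ov.
V_ov = 2 − 1.39 = 0.61 V.

V_DS,sat = 0.610 V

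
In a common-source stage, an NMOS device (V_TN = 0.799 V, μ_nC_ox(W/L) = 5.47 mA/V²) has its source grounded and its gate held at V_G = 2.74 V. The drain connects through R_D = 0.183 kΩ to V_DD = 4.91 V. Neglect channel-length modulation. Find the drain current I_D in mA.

I_D = 10.3 mA

V_GS = V_G = 2.74 V, so V_ov = 2.74 − 0.799 = 1.94 V.
Assume saturation: I_D = ½ k_n V_ov² = 0.5 × 5.47 × 1.94² = 10.3 mA, giving V_DS = V_DD − I_D R_D = 4.91 − 10.3 × 0.183 = 3.02 V.
V_DS = 3.02 V ≥ V_ov = 1.94 V, confirming saturation.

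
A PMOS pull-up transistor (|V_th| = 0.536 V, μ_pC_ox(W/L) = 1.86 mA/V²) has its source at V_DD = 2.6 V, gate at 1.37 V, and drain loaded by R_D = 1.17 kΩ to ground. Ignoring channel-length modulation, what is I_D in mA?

V_SG = V_DD − V_G = 2.6 − 1.37 = 1.23 V, so V_ov = 1.23 − 0.536 = 0.694 V.
Assume saturation: I_D = ½ k_p V_ov² = 0.5 × 1.86 × 0.694² = 0.448 mA, giving V_SD = V_DD − I_D R_D = 2.6 − 0.448 × 1.17 = 2.08 V.
V_SD = 2.08 V ≥ V_ov = 0.694 V, confirming saturation.

I_D = 0.448 mA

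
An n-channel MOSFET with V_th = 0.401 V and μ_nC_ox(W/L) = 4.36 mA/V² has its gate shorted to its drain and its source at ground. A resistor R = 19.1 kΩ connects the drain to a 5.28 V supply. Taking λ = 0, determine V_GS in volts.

V_GS = 0.732 V

With gate tied to drain, V_GS = V_DS ≥ V_GS − V_th, so the device is in saturation.
KCL at the drain: ½ k_n (V_GS − V_th)² = (V_DD − V_GS)/R.
Let x = V_GS − 0.401. Then 41.6 x² + x − 4.879 = 0, giving x = 0.331 V (positive root), so V_GS = 0.732 V.
I_D = (V_DD − V_GS)/R = (5.28 − 0.732) / 19.1 = 0.238 mA.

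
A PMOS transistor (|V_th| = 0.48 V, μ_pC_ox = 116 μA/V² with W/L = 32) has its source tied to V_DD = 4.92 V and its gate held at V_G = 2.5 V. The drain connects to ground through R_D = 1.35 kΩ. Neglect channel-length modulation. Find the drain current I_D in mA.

V_SG = V_DD − V_G = 4.92 − 2.5 = 2.42 V, so V_ov = 2.42 − 0.48 = 1.94 V.
k_p = μ_pC_ox · (W/L) = 3.712 mA/V².
Assume saturation: I_D = ½ k_p V_ov² = 0.5 × 3.712 × 1.94² = 6.99 mA, giving V_SD = V_DD − I_D R_D = 4.92 − 6.99 × 1.35 = -4.51 V.
But -4.51 V < V_ov = 1.94 V, so the device is actually in triode.
In triode I_D = k_p[V_ov V_SD − ½ V_SD²] and I_D = (V_DD − V_SD)/R_D. Equating: 2.51 V_SD² − 10.72 V_SD + 4.92 = 0, giving V_SD = 0.523 V (the root below V_ov).
I_D = (4.92 − 0.523) / 1.35 = 3.26 mA.

I_D = 3.26 mA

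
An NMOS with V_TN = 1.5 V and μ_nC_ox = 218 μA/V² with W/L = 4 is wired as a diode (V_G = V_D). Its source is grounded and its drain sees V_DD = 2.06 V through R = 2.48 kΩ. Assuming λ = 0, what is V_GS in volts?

V_GS = 1.89 V

With gate tied to drain, V_GS = V_DS ≥ V_GS − V_TN, so the device is in saturation.
k_n = μ_nC_ox · (W/L) = 0.872 mA/V².
KCL at the drain: ½ k_n (V_GS − V_TN)² = (V_DD − V_GS)/R.
Let x = V_GS − 1.5. Then 1.08 x² + x − 0.56 = 0, giving x = 0.393 V (positive root), so V_GS = 1.89 V.
I_D = (V_DD − V_GS)/R = (2.06 − 1.89) / 2.48 = 0.0673 mA.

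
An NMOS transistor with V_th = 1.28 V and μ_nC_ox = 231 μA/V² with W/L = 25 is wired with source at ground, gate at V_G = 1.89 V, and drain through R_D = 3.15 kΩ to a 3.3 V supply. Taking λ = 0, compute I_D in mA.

I_D = 0.926 mA

V_GS = V_G = 1.89 V, so V_ov = 1.89 − 1.28 = 0.61 V.
k_n = μ_nC_ox · (W/L) = 5.775 mA/V².
Assume saturation: I_D = ½ k_n V_ov² = 0.5 × 5.775 × 0.61² = 1.07 mA, giving V_DS = V_DD − I_D R_D = 3.3 − 1.07 × 3.15 = -0.0845 V.
But -0.0845 V < V_ov = 0.61 V, so the device is actually in triode.
In triode I_D = k_n[V_ov V_DS − ½ V_DS²] and I_D = (V_DD − V_DS)/R_D. Equating: 9.1 V_DS² − 12.1 V_DS + 3.3 = 0, giving V_DS = 0.383 V (the root below V_ov).
I_D = (3.3 − 0.383) / 3.15 = 0.926 mA.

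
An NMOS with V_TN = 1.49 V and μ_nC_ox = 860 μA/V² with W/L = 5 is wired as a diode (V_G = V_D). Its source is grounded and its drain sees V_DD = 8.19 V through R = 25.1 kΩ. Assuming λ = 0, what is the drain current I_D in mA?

With gate tied to drain, V_GS = V_DS ≥ V_GS − V_TN, so the device is in saturation.
k_n = μ_nC_ox · (W/L) = 4.3 mA/V².
KCL at the drain: ½ k_n (V_GS − V_TN)² = (V_DD − V_GS)/R.
Let x = V_GS − 1.49. Then 54 x² + x − 6.7 = 0, giving x = 0.343 V (positive root), so V_GS = 1.83 V.
I_D = (V_DD − V_GS)/R = (8.19 − 1.83) / 25.1 = 0.253 mA.

I_D = 0.253 mA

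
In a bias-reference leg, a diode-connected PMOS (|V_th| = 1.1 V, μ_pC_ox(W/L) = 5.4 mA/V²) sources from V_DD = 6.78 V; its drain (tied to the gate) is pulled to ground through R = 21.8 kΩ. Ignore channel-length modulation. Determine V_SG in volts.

V_SG = 1.40 V

With gate tied to drain, V_SG = V_SD ≥ V_SG − |V_th|, so the device is in saturation.
KCL at the drain: ½ k_p (V_SG − |V_th|)² = (V_DD − V_SG)/R.
Let x = V_SG − 1.1. Then 58.9 x² + x − 5.68 = 0, giving x = 0.302 V (positive root), so V_SG = 1.4 V.
I_D = (V_DD − V_SG)/R = (6.78 − 1.4) / 21.8 = 0.247 mA.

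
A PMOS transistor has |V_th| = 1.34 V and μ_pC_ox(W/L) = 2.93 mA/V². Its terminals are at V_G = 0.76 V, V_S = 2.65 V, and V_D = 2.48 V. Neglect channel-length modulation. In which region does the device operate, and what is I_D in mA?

Triode; I_D = 0.232 mA

V_SG = V_S − V_G = 2.65 − 0.76 = 1.89 V; V_SD = V_S − V_D = 2.65 − 2.48 = 0.17 V.
V_ov = V_SG − |V_th| = 1.89 − 1.34 = 0.55 V.
Since V_SD = 0.17 V < V_ov = 0.55 V, the device is in the triode region.
I_D = k_p [V_ov · V_SD − ½ V_SD²] = 2.93 × [0.55 × 0.17 − 0.5 × 0.17²] = 0.232 mA.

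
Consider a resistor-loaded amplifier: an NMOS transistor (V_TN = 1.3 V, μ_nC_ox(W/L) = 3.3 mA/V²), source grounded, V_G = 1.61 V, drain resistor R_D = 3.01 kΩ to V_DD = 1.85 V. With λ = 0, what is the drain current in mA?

I_D = 0.159 mA

V_GS = V_G = 1.61 V, so V_ov = 1.61 − 1.3 = 0.31 V.
Assume saturation: I_D = ½ k_n V_ov² = 0.5 × 3.3 × 0.31² = 0.159 mA, giving V_DS = V_DD − I_D R_D = 1.85 − 0.159 × 3.01 = 1.37 V.
V_DS = 1.37 V ≥ V_ov = 0.31 V, confirming saturation.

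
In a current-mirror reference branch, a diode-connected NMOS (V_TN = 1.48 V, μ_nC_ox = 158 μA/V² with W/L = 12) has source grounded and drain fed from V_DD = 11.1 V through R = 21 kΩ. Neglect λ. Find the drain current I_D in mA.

With gate tied to drain, V_GS = V_DS ≥ V_GS − V_TN, so the device is in saturation.
k_n = μ_nC_ox · (W/L) = 1.896 mA/V².
KCL at the drain: ½ k_n (V_GS − V_TN)² = (V_DD − V_GS)/R.
Let x = V_GS − 1.48. Then 19.9 x² + x − 9.62 = 0, giving x = 0.67 V (positive root), so V_GS = 2.15 V.
I_D = (V_DD − V_GS)/R = (11.1 − 2.15) / 21 = 0.426 mA.

I_D = 0.426 mA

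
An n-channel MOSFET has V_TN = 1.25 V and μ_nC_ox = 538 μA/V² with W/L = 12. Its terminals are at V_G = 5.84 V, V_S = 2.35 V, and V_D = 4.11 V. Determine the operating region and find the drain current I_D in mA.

Triode; I_D = 15.5 mA

V_GS = V_G − V_S = 5.84 − 2.35 = 3.49 V; V_DS = V_D − V_S = 4.11 − 2.35 = 1.76 V.
k_n = μ_nC_ox · (W/L) = 6.456 mA/V².
V_ov = V_GS − V_TN = 3.49 − 1.25 = 2.24 V.
Since V_DS = 1.76 V < V_ov = 2.24 V, the device is in the triode region.
I_D = k_n [V_ov · V_DS − ½ V_DS²] = 6.456 × [2.24 × 1.76 − 0.5 × 1.76²] = 15.5 mA.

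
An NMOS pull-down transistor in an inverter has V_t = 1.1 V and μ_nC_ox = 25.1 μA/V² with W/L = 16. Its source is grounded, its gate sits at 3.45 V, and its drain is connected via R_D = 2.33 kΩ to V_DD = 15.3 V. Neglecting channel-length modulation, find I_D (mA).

V_GS = V_G = 3.45 V, so V_ov = 3.45 − 1.1 = 2.35 V.
k_n = μ_nC_ox · (W/L) = 0.4016 mA/V².
Assume saturation: I_D = ½ k_n V_ov² = 0.5 × 0.4016 × 2.35² = 1.11 mA, giving V_DS = V_DD − I_D R_D = 15.3 − 1.11 × 2.33 = 12.7 V.
V_DS = 12.7 V ≥ V_ov = 2.35 V, confirming saturation.

I_D = 1.11 mA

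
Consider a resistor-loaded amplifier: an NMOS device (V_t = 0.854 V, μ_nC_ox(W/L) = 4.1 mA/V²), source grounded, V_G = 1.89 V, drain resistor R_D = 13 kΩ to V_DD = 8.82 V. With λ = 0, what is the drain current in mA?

I_D = 0.665 mA

V_GS = V_G = 1.89 V, so V_ov = 1.89 − 0.854 = 1.04 V.
Assume saturation: I_D = ½ k_n V_ov² = 0.5 × 4.1 × 1.04² = 2.2 mA, giving V_DS = V_DD − I_D R_D = 8.82 − 2.2 × 13 = -19.8 V.
But -19.8 V < V_ov = 1.04 V, so the device is actually in triode.
In triode I_D = k_n[V_ov V_DS − ½ V_DS²] and I_D = (V_DD − V_DS)/R_D. Equating: 26.6 V_DS² − 56.22 V_DS + 8.82 = 0, giving V_DS = 0.171 V (the root below V_ov).
I_D = (8.82 − 0.171) / 13 = 0.665 mA.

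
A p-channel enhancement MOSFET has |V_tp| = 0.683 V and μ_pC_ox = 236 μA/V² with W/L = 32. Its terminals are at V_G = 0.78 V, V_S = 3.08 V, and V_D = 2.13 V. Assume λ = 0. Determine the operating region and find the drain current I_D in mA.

Triode; I_D = 8.19 mA

V_SG = V_S − V_G = 3.08 − 0.78 = 2.3 V; V_SD = V_S − V_D = 3.08 − 2.13 = 0.95 V.
k_p = μ_pC_ox · (W/L) = 7.552 mA/V².
V_ov = V_SG − |V_tp| = 2.3 − 0.683 = 1.62 V.
Since V_SD = 0.95 V < V_ov = 1.62 V, the device is in the triode region.
I_D = k_p [V_ov · V_SD − ½ V_SD²] = 7.552 × [1.62 × 0.95 − 0.5 × 0.95²] = 8.19 mA.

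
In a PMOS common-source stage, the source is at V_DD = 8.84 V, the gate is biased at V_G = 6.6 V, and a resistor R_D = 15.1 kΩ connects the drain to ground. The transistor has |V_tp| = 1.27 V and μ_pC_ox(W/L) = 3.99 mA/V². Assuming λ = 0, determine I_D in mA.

V_SG = V_DD − V_G = 8.84 − 6.6 = 2.24 V, so V_ov = 2.24 − 1.27 = 0.97 V.
Assume saturation: I_D = ½ k_p V_ov² = 0.5 × 3.99 × 0.97² = 1.88 mA, giving V_SD = V_DD − I_D R_D = 8.84 − 1.88 × 15.1 = -19.5 V.
But -19.5 V < V_ov = 0.97 V, so the device is actually in triode.
In triode I_D = k_p[V_ov V_SD − ½ V_SD²] and I_D = (V_DD − V_SD)/R_D. Equating: 30.1 V_SD² − 59.44 V_SD + 8.84 = 0, giving V_SD = 0.162 V (the root below V_ov).
I_D = (8.84 − 0.162) / 15.1 = 0.575 mA.

I_D = 0.575 mA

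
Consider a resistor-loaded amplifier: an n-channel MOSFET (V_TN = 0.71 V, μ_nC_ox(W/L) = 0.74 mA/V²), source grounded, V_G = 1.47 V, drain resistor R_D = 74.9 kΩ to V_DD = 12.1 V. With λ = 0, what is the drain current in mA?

V_GS = V_G = 1.47 V, so V_ov = 1.47 − 0.71 = 0.76 V.
Assume saturation: I_D = ½ k_n V_ov² = 0.5 × 0.74 × 0.76² = 0.214 mA, giving V_DS = V_DD − I_D R_D = 12.1 − 0.214 × 74.9 = -3.91 V.
But -3.91 V < V_ov = 0.76 V, so the device is actually in triode.
In triode I_D = k_n[V_ov V_DS − ½ V_DS²] and I_D = (V_DD − V_DS)/R_D. Equating: 27.7 V_DS² − 43.12 V_DS + 12.1 = 0, giving V_DS = 0.367 V (the root below V_ov).
I_D = (12.1 − 0.367) / 74.9 = 0.157 mA.

I_D = 0.157 mA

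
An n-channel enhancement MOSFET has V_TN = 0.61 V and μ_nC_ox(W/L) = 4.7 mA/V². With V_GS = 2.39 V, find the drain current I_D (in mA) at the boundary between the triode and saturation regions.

I_D = 7.45 mA

At the boundary V_DS = V_ov = V_GS − V_TN = 2.39 − 0.61 = 1.78 V.
I_D = ½ k_n V_ov² = 0.5 × 4.7 × 1.78² = 7.45 mA.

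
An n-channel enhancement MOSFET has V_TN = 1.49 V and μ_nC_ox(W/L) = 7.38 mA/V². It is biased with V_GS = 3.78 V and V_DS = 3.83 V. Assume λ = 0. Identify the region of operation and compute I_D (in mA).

V_ov = V_GS − V_TN = 3.78 − 1.49 = 2.29 V.
Since V_DS = 3.83 V ≥ V_ov = 2.29 V, the device is in saturation.
I_D = ½ k_n V_ov² = 0.5 × 7.38 × 2.29² = 19.4 mA.

Saturation; I_D = 19.4 mA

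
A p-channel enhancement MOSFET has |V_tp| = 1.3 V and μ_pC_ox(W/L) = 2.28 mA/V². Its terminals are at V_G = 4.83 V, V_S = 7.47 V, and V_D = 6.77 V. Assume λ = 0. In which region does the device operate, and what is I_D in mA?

Triode; I_D = 1.58 mA

V_SG = V_S − V_G = 7.47 − 4.83 = 2.64 V; V_SD = V_S − V_D = 7.47 − 6.77 = 0.7 V.
V_ov = V_SG − |V_tp| = 2.64 − 1.3 = 1.34 V.
Since V_SD = 0.7 V < V_ov = 1.34 V, the device is in the triode region.
I_D = k_p [V_ov · V_SD − ½ V_SD²] = 2.28 × [1.34 × 0.7 − 0.5 × 0.7²] = 1.58 mA.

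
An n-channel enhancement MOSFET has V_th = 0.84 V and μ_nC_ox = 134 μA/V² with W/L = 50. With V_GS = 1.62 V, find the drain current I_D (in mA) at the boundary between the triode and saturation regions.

At the boundary V_DS = V_ov = V_GS − V_th = 1.62 − 0.84 = 0.78 V.
k_n = μ_nC_ox · (W/L) = 6.7 mA/V².
I_D = ½ k_n V_ov² = 0.5 × 6.7 × 0.78² = 2.04 mA.

I_D = 2.04 mA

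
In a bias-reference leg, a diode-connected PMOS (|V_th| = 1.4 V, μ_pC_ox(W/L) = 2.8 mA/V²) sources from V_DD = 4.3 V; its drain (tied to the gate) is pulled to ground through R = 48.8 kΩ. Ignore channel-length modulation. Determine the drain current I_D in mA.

With gate tied to drain, V_SG = V_SD ≥ V_SG − |V_th|, so the device is in saturation.
KCL at the drain: ½ k_p (V_SG − |V_th|)² = (V_DD − V_SG)/R.
Let x = V_SG − 1.4. Then 68.3 x² + x − 2.9 = 0, giving x = 0.199 V (positive root), so V_SG = 1.6 V.
I_D = (V_DD − V_SG)/R = (4.3 − 1.6) / 48.8 = 0.0554 mA.

I_D = 0.0554 mA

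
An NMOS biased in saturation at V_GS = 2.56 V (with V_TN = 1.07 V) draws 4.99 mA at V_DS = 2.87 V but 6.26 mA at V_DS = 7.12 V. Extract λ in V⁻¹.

λ = 0.0723 V⁻¹

With V_GS fixed, I_D ∝ (1 + λ V_DS) in saturation, so I_D2/I_D1 = (1 + λ V_DS2)/(1 + λ V_DS1).
6.26/4.99 = 1.255 = (1 + 7.12 λ)/(1 + 2.87 λ).
Solving: λ (I_D1 V_DS2 − I_D2 V_DS1) = I_D2 − I_D1, so λ = (6.26 − 4.99) / (4.99 × 7.12 − 6.26 × 2.87) = 1.27 / 17.6 = 0.0723 V⁻¹.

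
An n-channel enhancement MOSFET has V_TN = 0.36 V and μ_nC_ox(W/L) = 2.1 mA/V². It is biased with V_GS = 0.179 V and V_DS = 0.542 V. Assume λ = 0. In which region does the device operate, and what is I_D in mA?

V_GS = 0.179 V < V_TN = 0.36 V, so the transistor is in cutoff.

Cutoff; I_D = 0 mA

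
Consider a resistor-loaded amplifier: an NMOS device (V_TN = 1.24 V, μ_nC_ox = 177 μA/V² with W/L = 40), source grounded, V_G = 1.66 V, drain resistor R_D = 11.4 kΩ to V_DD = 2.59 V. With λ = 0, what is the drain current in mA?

V_GS = V_G = 1.66 V, so V_ov = 1.66 − 1.24 = 0.42 V.
k_n = μ_nC_ox · (W/L) = 7.08 mA/V².
Assume saturation: I_D = ½ k_n V_ov² = 0.5 × 7.08 × 0.42² = 0.624 mA, giving V_DS = V_DD − I_D R_D = 2.59 − 0.624 × 11.4 = -4.53 V.
But -4.53 V < V_ov = 0.42 V, so the device is actually in triode.
In triode I_D = k_n[V_ov V_DS − ½ V_DS²] and I_D = (V_DD − V_DS)/R_D. Equating: 40.4 V_DS² − 34.9 V_DS + 2.59 = 0, giving V_DS = 0.082 V (the root below V_ov).
I_D = (2.59 − 0.082) / 11.4 = 0.22 mA.

I_D = 0.220 mA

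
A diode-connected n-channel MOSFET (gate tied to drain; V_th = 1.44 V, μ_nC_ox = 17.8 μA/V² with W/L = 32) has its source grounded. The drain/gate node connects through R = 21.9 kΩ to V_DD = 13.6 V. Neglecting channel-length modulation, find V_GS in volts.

V_GS = 2.76 V

With gate tied to drain, V_GS = V_DS ≥ V_GS − V_th, so the device is in saturation.
k_n = μ_nC_ox · (W/L) = 0.5696 mA/V².
KCL at the drain: ½ k_n (V_GS − V_th)² = (V_DD − V_GS)/R.
Let x = V_GS − 1.44. Then 6.24 x² + x − 12.16 = 0, giving x = 1.32 V (positive root), so V_GS = 2.76 V.
I_D = (V_DD − V_GS)/R = (13.6 − 2.76) / 21.9 = 0.495 mA.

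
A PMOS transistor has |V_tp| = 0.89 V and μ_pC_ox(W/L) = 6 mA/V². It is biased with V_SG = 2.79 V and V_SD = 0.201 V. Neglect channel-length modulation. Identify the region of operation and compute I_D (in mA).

Triode; I_D = 2.17 mA

V_ov = V_SG − |V_tp| = 2.79 − 0.89 = 1.9 V.
Since V_SD = 0.201 V < V_ov = 1.9 V, the device is in the triode region.
I_D = k_p [V_ov · V_SD − ½ V_SD²] = 6 × [1.9 × 0.201 − 0.5 × 0.201²] = 2.17 mA.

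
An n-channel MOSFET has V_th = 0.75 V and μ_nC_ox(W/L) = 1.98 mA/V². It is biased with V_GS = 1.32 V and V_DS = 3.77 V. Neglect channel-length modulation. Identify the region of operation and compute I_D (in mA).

Saturation; I_D = 0.322 mA

V_ov = V_GS − V_th = 1.32 − 0.75 = 0.57 V.
Since V_DS = 3.77 V ≥ V_ov = 0.57 V, the device is in saturation.
I_D = ½ k_n V_ov² = 0.5 × 1.98 × 0.57² = 0.322 mA.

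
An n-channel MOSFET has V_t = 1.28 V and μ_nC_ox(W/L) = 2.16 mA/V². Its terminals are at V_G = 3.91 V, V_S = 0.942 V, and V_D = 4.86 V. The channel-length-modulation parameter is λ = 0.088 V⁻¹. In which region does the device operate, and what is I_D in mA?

Saturation; I_D = 4.14 mA

V_GS = V_G − V_S = 3.91 − 0.942 = 2.97 V; V_DS = V_D − V_S = 4.86 − 0.942 = 3.92 V.
V_ov = V_GS − V_t = 2.97 − 1.28 = 1.69 V.
Since V_DS = 3.92 V ≥ V_ov = 1.69 V, the device is in saturation.
I_D = ½ k_n V_ov² (1 + λ V_DS) = 0.5 × 2.16 × 1.69² × (1 + 0.088 × 3.92) = 4.14 mA.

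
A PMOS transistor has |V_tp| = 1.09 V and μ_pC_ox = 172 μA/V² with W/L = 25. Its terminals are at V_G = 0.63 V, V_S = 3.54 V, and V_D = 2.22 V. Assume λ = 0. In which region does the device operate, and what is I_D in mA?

V_SG = V_S − V_G = 3.54 − 0.63 = 2.91 V; V_SD = V_S − V_D = 3.54 − 2.22 = 1.32 V.
k_p = μ_pC_ox · (W/L) = 4.3 mA/V².
V_ov = V_SG − |V_tp| = 2.91 − 1.09 = 1.82 V.
Since V_SD = 1.32 V < V_ov = 1.82 V, the device is in the triode region.
I_D = k_p [V_ov · V_SD − ½ V_SD²] = 4.3 × [1.82 × 1.32 − 0.5 × 1.32²] = 6.58 mA.

Triode; I_D = 6.58 mA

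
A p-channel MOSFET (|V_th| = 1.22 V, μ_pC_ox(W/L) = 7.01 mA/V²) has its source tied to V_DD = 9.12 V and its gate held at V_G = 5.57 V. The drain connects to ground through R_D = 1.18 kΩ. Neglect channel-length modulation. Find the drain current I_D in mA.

V_SG = V_DD − V_G = 9.12 − 5.57 = 3.55 V, so V_ov = 3.55 − 1.22 = 2.33 V.
Assume saturation: I_D = ½ k_p V_ov² = 0.5 × 7.01 × 2.33² = 19 mA, giving V_SD = V_DD − I_D R_D = 9.12 − 19 × 1.18 = -13.3 V.
But -13.3 V < V_ov = 2.33 V, so the device is actually in triode.
In triode I_D = k_p[V_ov V_SD − ½ V_SD²] and I_D = (V_DD − V_SD)/R_D. Equating: 4.14 V_SD² − 20.27 V_SD + 9.12 = 0, giving V_SD = 0.501 V (the root below V_ov).
I_D = (9.12 − 0.501) / 1.18 = 7.3 mA.

I_D = 7.30 mA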